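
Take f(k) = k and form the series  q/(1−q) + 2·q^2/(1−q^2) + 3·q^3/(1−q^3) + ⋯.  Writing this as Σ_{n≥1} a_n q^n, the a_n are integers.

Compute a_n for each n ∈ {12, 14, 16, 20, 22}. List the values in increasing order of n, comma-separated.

q^12  k|12↦f(k): 12:12 6:6 4:4 3:3 2:2 1:1  a_12=28
q^14  k|14↦f(k): 14:14 7:7 2:2 1:1  a_14=24
n=16: 1·16 2·8 4·4 8·2 16·1  f→[1+2+4+8+16]=31
q^20  k|20↦f(k): 1:1 2:2 4:4 5:5 10:10 20:20  a_20=42
q^22  k|22↦f(k): 22:22 11:11 2:2 1:1  a_22=36

28, 24, 31, 42, 36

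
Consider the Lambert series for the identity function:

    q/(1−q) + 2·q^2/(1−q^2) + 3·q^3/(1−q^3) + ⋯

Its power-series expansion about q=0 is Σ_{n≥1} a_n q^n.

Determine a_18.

q^18  k|18↦f(k): 18:18 9:9 6:6 3:3 2:2 1:1  a_18=39

a_18 = 39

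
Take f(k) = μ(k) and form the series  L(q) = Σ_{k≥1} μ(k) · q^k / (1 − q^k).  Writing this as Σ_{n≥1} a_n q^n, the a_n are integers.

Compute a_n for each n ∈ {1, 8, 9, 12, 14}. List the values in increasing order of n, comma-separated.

1, 0, 0, 0, 0

[q^1] μ(1)=1 ⇒ 1
d|8:{8,4,2,1}  Σμ=0+0+(-1)+1=0
q^9  k|9↦μ(k): 1:1 3:-1 9:0  a_9=0
d|12:{1,2,3,4,6,12}  Σμ=1+(-1)+(-1)+0+1+0=0
q^14  k|14↦μ(k): 14:1 7:-1 2:-1 1:1  a_14=0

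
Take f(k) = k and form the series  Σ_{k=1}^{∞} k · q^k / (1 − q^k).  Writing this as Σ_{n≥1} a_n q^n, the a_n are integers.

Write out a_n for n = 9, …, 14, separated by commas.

d|9:{1,3,9}  Σf=1+3+9=13
d|10:{10,5,2,1}  Σf=10+5+2+1=18
q^11  k|11↦f(k): 1:1 11:11  a_11=12
n=12: 12·1 6·2 4·3 3·4 2·6 1·12  f→[12+6+4+3+2+1]=28
[q^13] f(1)=1,f(13)=13 ⇒ 14
q^14  k|14↦f(k): 14:14 7:7 2:2 1:1  a_14=24

13, 18, 12, 28, 14, 24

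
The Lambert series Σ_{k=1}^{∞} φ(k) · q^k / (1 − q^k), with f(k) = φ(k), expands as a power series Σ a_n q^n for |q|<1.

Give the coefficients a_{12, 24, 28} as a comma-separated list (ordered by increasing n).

n=12: 12·1 6·2 4·3 3·4 2·6 1·12  φ→[4+2+2+2+1+1]=12
q^24  k|24↦φ(k): 1:1 2:1 3:2 4:2 6:2 8:4 12:4 24:8  a_24=24
[q^28] φ(28)=12,φ(14)=6,φ(7)=6,φ(4)=2,φ(2)=1,φ(1)=1 ⇒ 28

12, 24, 28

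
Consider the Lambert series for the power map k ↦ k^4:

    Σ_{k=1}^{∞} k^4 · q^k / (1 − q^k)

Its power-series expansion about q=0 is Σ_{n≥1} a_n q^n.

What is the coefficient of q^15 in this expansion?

a_15 = 51332

q^15  k|15↦f(k): 15:50625 5:625 3:81 1:1  a_15=51332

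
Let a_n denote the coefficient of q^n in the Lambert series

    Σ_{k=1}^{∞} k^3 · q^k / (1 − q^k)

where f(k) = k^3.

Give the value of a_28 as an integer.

q^28  k|28↦f(k): 28:21952 14:2744 7:343 4:64 2:8 1:1  a_28=25112

a_28 = 25112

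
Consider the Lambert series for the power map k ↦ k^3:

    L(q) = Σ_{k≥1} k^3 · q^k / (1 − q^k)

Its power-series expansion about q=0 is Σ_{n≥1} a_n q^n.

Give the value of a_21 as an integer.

d|21:{1,3,7,21}  Σf=1+27+343+9261=9632

a_21 = 9632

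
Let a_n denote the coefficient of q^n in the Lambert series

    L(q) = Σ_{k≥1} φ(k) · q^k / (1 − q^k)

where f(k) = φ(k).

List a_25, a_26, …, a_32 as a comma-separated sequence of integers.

d|25:{25,5,1}  Σφ=20+4+1=25
n=26: 1·26 2·13 13·2 26·1  φ→[1+1+12+12]=26
n=27: 1·27 3·9 9·3 27·1  φ→[1+2+6+18]=27
n=28: 1·28 2·14 4·7 7·4 14·2 28·1  φ→[1+1+2+6+6+12]=28
d|29:{29,1}  Σφ=28+1=29
d|30:{1,2,3,5,6,10,15,30}  Σφ=1+1+2+4+2+4+8+8=30
q^31  k|31↦φ(k): 31:30 1:1  a_31=31
q^32  k|32↦φ(k): 1:1 2:1 4:2 8:4 16:8 32:16  a_32=32

25, 26, 27, 28, 29, 30, 31, 32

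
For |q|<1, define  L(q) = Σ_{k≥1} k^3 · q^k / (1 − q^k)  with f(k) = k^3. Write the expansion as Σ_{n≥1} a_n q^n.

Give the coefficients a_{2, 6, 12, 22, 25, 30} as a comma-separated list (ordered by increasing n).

9, 252, 2044, 11988, 15751, 31752

d|2:{1,2}  Σf=1+8=9
n=6: 6·1 3·2 2·3 1·6  f→[216+27+8+1]=252
[q^12] f(12)=1728,f(6)=216,f(4)=64,f(3)=27,f(2)=8,f(1)=1 ⇒ 2044
n=22: 22·1 11·2 2·11 1·22  f→[10648+1331+8+1]=11988
d|25:{25,5,1}  Σf=15625+125+1=15751
[q^30] f(1)=1,f(2)=8,f(3)=27,f(5)=125,f(6)=216,f(10)=1000,f(15)=3375,f(30)=27000 ⇒ 31752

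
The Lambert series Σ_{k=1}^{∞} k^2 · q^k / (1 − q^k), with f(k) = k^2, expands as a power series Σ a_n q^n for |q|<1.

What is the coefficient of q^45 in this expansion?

n=45: 45·1 15·3 9·5 5·9 3·15 1·45  f→[2025+225+81+25+9+1]=2366

a_45 = 2366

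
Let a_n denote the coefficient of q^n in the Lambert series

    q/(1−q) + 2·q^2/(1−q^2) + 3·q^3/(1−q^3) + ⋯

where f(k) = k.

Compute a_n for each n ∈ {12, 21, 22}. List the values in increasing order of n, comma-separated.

d|12:{1,2,3,4,6,12}  Σf=1+2+3+4+6+12=28
[q^21] f(21)=21,f(7)=7,f(3)=3,f(1)=1 ⇒ 32
d|22:{1,2,11,22}  Σf=1+2+11+22=36

28, 32, 36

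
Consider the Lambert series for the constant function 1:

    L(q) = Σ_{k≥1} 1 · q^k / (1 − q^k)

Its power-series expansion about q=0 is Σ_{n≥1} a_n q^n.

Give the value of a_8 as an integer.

a_8 = 4

[q^8] f(1)=1,f(2)=1,f(4)=1,f(8)=1 ⇒ 4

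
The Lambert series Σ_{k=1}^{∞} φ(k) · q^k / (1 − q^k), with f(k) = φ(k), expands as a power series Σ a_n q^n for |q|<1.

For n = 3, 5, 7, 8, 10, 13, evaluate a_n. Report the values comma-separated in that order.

[q^3] φ(3)=2,φ(1)=1 ⇒ 3
q^5  k|5↦φ(k): 5:4 1:1  a_5=5
n=7: 1·7 7·1  φ→[1+6]=7
[q^8] φ(1)=1,φ(2)=1,φ(4)=2,φ(8)=4 ⇒ 8
[q^10] φ(10)=4,φ(5)=4,φ(2)=1,φ(1)=1 ⇒ 10
[q^13] φ(1)=1,φ(13)=12 ⇒ 13

3, 5, 7, 8, 10, 13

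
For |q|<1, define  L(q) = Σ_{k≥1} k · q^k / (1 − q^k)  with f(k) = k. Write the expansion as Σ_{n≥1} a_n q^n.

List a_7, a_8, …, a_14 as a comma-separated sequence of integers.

n=7: 7·1 1·7  f→[7+1]=8
[q^8] f(8)=8,f(4)=4,f(2)=2,f(1)=1 ⇒ 15
d|9:{1,3,9}  Σf=1+3+9=13
q^10  k|10↦f(k): 10:10 5:5 2:2 1:1  a_10=18
[q^11] f(1)=1,f(11)=11 ⇒ 12
n=12: 12·1 6·2 4·3 3·4 2·6 1·12  f→[12+6+4+3+2+1]=28
n=13: 1·13 13·1  f→[1+13]=14
n=14: 1·14 2·7 7·2 14·1  f→[1+2+7+14]=24

8, 15, 13, 18, 12, 28, 14, 24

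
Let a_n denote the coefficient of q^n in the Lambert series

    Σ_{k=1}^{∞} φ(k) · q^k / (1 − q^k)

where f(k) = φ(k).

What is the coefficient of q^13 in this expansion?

d|13:{1,13}  Σφ=1+12=13

a_13 = 13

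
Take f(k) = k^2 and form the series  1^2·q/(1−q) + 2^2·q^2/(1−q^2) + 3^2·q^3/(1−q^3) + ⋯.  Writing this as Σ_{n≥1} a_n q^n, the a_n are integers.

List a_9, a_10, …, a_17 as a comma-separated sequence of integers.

q^9  k|9↦f(k): 9:81 3:9 1:1  a_9=91
d|10:{10,5,2,1}  Σf=100+25+4+1=130
d|11:{11,1}  Σf=121+1=122
q^12  k|12↦f(k): 12:144 6:36 4:16 3:9 2:4 1:1  a_12=210
[q^13] f(1)=1,f(13)=169 ⇒ 170
n=14: 1·14 2·7 7·2 14·1  f→[1+4+49+196]=250
[q^15] f(1)=1,f(3)=9,f(5)=25,f(15)=225 ⇒ 260
q^16  k|16↦f(k): 1:1 2:4 4:16 8:64 16:256  a_16=341
[q^17] f(17)=289,f(1)=1 ⇒ 290

91, 130, 122, 210, 170, 250, 260, 341, 290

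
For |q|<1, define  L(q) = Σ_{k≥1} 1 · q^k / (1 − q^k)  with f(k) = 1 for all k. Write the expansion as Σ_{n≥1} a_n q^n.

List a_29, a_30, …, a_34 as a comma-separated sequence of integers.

[q^29] f(1)=1,f(29)=1 ⇒ 2
q^30  k|30↦f(k): 30:1 15:1 10:1 6:1 5:1 3:1 2:1 1:1  a_30=8
q^31  k|31↦f(k): 31:1 1:1  a_31=2
[q^32] f(1)=1,f(2)=1,f(4)=1,f(8)=1,f(16)=1,f(32)=1 ⇒ 6
n=33: 33·1 11·3 3·11 1·33  f→[1+1+1+1]=4
d|34:{1,2,17,34}  Σf=1+1+1+1=4

2, 8, 2, 6, 4, 4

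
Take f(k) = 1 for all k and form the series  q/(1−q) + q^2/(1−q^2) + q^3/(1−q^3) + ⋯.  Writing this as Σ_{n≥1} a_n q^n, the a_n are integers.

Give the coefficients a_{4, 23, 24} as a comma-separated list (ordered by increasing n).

[q^4] f(1)=1,f(2)=1,f(4)=1 ⇒ 3
d|23:{23,1}  Σf=1+1=2
d|24:{24,12,8,6,4,3,2,1}  Σf=1+1+1+1+1+1+1+1=8

3, 2, 8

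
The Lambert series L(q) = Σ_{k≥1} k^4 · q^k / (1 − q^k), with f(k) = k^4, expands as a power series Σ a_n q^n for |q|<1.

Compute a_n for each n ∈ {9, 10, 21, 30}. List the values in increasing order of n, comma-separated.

q^9  k|9↦f(k): 1:1 3:81 9:6561  a_9=6643
q^10  k|10↦f(k): 10:10000 5:625 2:16 1:1  a_10=10642
[q^21] f(21)=194481,f(7)=2401,f(3)=81,f(1)=1 ⇒ 196964
d|30:{1,2,3,5,6,10,15,30}  Σf=1+16+81+625+1296+10000+50625+810000=872644

6643, 10642, 196964, 872644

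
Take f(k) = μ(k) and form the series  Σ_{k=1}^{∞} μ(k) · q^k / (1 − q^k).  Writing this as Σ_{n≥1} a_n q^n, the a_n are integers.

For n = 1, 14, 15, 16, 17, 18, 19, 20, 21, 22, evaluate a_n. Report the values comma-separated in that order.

n=1: 1·1  μ→[1]=1
n=14: 14·1 7·2 2·7 1·14  μ→[1+(-1)+(-1)+1]=0
[q^15] μ(1)=1,μ(3)=-1,μ(5)=-1,μ(15)=1 ⇒ 0
n=16: 1·16 2·8 4·4 8·2 16·1  μ→[1+(-1)+0+0+0]=0
q^17  k|17↦μ(k): 17:-1 1:1  a_17=0
q^18  k|18↦μ(k): 18:0 9:0 6:1 3:-1 2:-1 1:1  a_18=0
n=19: 1·19 19·1  μ→[1+(-1)]=0
q^20  k|20↦μ(k): 20:0 10:1 5:-1 4:0 2:-1 1:1  a_20=0
n=21: 1·21 3·7 7·3 21·1  μ→[1+(-1)+(-1)+1]=0
q^22  k|22↦μ(k): 22:1 11:-1 2:-1 1:1  a_22=0

1, 0, 0, 0, 0, 0, 0, 0, 0, 0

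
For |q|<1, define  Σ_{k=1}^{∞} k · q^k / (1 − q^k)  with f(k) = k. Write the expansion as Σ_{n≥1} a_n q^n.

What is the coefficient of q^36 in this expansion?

n=36: 36·1 18·2 12·3 9·4 6·6 4·9 3·12 2·18 1·36  f→[36+18+12+9+6+4+3+2+1]=91

a_36 = 91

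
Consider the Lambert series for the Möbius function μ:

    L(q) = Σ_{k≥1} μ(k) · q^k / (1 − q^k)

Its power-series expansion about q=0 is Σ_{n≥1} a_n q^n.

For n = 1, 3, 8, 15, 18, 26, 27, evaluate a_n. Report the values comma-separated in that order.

n=1: 1·1  μ→[1]=1
d|3:{1,3}  Σμ=1+(-1)=0
[q^8] μ(1)=1,μ(2)=-1,μ(4)=0,μ(8)=0 ⇒ 0
q^15  k|15↦μ(k): 15:1 5:-1 3:-1 1:1  a_15=0
d|18:{18,9,6,3,2,1}  Σμ=0+0+1+(-1)+(-1)+1=0
d|26:{1,2,13,26}  Σμ=1+(-1)+(-1)+1=0
q^27  k|27↦μ(k): 27:0 9:0 3:-1 1:1  a_27=0

1, 0, 0, 0, 0, 0, 0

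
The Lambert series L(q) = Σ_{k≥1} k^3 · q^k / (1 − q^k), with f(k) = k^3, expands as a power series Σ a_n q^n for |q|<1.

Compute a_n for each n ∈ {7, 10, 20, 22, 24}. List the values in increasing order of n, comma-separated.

q^7  k|7↦f(k): 7:343 1:1  a_7=344
d|10:{10,5,2,1}  Σf=1000+125+8+1=1134
[q^20] f(20)=8000,f(10)=1000,f(5)=125,f(4)=64,f(2)=8,f(1)=1 ⇒ 9198
[q^22] f(1)=1,f(2)=8,f(11)=1331,f(22)=10648 ⇒ 11988
[q^24] f(24)=13824,f(12)=1728,f(8)=512,f(6)=216,f(4)=64,f(3)=27,f(2)=8,f(1)=1 ⇒ 16380

344, 1134, 9198, 11988, 16380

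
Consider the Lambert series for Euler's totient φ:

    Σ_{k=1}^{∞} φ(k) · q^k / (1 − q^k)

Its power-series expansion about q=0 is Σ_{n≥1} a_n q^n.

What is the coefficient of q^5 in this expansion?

n=5: 5·1 1·5  φ→[4+1]=5

a_5 = 5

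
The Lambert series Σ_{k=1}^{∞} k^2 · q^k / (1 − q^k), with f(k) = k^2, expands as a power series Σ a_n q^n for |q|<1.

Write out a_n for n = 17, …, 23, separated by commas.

n=17: 17·1 1·17  f→[289+1]=290
d|18:{18,9,6,3,2,1}  Σf=324+81+36+9+4+1=455
q^19  k|19↦f(k): 19:361 1:1  a_19=362
d|20:{1,2,4,5,10,20}  Σf=1+4+16+25+100+400=546
n=21: 1·21 3·7 7·3 21·1  f→[1+9+49+441]=500
n=22: 22·1 11·2 2·11 1·22  f→[484+121+4+1]=610
q^23  k|23↦f(k): 1:1 23:529  a_23=530

290, 455, 362, 546, 500, 610, 530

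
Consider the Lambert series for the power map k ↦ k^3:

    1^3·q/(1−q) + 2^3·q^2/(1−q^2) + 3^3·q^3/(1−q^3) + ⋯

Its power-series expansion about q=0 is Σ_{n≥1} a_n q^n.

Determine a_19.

a_19 = 6860

n=19: 19·1 1·19  f→[6859+1]=6860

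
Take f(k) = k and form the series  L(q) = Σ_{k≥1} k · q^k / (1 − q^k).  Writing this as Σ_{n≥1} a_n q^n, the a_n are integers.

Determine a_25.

n=25: 1·25 5·5 25·1  f→[1+5+25]=31

a_25 = 31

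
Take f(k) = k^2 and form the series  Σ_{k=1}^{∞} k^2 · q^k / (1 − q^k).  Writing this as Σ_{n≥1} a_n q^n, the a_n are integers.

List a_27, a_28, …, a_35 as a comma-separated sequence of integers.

[q^27] f(27)=729,f(9)=81,f(3)=9,f(1)=1 ⇒ 820
[q^28] f(28)=784,f(14)=196,f(7)=49,f(4)=16,f(2)=4,f(1)=1 ⇒ 1050
n=29: 1·29 29·1  f→[1+841]=842
d|30:{1,2,3,5,6,10,15,30}  Σf=1+4+9+25+36+100+225+900=1300
d|31:{1,31}  Σf=1+961=962
[q^32] f(1)=1,f(2)=4,f(4)=16,f(8)=64,f(16)=256,f(32)=1024 ⇒ 1365
d|33:{33,11,3,1}  Σf=1089+121+9+1=1220
q^34  k|34↦f(k): 1:1 2:4 17:289 34:1156  a_34=1450
[q^35] f(35)=1225,f(7)=49,f(5)=25,f(1)=1 ⇒ 1300

820, 1050, 842, 1300, 962, 1365, 1220, 1450, 1300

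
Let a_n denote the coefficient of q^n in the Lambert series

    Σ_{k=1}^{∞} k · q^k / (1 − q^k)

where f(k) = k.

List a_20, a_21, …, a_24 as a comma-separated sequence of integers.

42, 32, 36, 24, 60

n=20: 20·1 10·2 5·4 4·5 2·10 1·20  f→[20+10+5+4+2+1]=42
d|21:{21,7,3,1}  Σf=21+7+3+1=32
q^22  k|22↦f(k): 1:1 2:2 11:11 22:22  a_22=36
[q^23] f(23)=23,f(1)=1 ⇒ 24
n=24: 24·1 12·2 8·3 6·4 4·6 3·8 2·12 1·24  f→[24+12+8+6+4+3+2+1]=60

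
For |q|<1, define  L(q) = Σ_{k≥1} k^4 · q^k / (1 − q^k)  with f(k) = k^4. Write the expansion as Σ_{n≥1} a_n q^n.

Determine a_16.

d|16:{1,2,4,8,16}  Σf=1+16+256+4096+65536=69905

a_16 = 69905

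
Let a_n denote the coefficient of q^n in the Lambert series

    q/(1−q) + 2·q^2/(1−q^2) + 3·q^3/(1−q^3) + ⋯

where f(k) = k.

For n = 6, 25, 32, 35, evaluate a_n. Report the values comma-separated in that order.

12, 31, 63, 48

q^6  k|6↦f(k): 6:6 3:3 2:2 1:1  a_6=12
d|25:{1,5,25}  Σf=1+5+25=31
[q^32] f(1)=1,f(2)=2,f(4)=4,f(8)=8,f(16)=16,f(32)=32 ⇒ 63
n=35: 35·1 7·5 5·7 1·35  f→[35+7+5+1]=48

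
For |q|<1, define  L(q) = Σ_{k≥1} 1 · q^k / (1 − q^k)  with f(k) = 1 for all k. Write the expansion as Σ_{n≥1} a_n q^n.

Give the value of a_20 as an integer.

a_20 = 6

[q^20] f(20)=1,f(10)=1,f(5)=1,f(4)=1,f(2)=1,f(1)=1 ⇒ 6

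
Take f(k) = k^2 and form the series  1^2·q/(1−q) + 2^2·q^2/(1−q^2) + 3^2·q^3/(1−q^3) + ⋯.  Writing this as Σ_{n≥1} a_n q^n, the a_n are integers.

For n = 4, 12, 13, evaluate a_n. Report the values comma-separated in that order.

21, 210, 170

[q^4] f(1)=1,f(2)=4,f(4)=16 ⇒ 21
n=12: 12·1 6·2 4·3 3·4 2·6 1·12  f→[144+36+16+9+4+1]=210
n=13: 13·1 1·13  f→[169+1]=170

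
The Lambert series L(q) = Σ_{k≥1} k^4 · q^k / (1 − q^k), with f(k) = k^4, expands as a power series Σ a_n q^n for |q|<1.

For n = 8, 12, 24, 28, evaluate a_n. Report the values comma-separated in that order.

4369, 22386, 358258, 655746

q^8  k|8↦f(k): 1:1 2:16 4:256 8:4096  a_8=4369
q^12  k|12↦f(k): 1:1 2:16 3:81 4:256 6:1296 12:20736  a_12=22386
d|24:{24,12,8,6,4,3,2,1}  Σf=331776+20736+4096+1296+256+81+16+1=358258
q^28  k|28↦f(k): 1:1 2:16 4:256 7:2401 14:38416 28:614656  a_28=655746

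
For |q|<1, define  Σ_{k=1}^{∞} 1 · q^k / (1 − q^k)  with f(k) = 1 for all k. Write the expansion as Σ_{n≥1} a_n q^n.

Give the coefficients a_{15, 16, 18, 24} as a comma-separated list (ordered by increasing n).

4, 5, 6, 8

n=15: 1·15 3·5 5·3 15·1  f→[1+1+1+1]=4
[q^16] f(1)=1,f(2)=1,f(4)=1,f(8)=1,f(16)=1 ⇒ 5
[q^18] f(1)=1,f(2)=1,f(3)=1,f(6)=1,f(9)=1,f(18)=1 ⇒ 6
q^24  k|24↦f(k): 1:1 2:1 3:1 4:1 6:1 8:1 12:1 24:1  a_24=8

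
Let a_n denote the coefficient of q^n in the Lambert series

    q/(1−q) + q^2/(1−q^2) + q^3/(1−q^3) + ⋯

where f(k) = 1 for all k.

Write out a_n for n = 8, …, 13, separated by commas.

q^8  k|8↦f(k): 1:1 2:1 4:1 8:1  a_8=4
d|9:{9,3,1}  Σf=1+1+1=3
[q^10] f(1)=1,f(2)=1,f(5)=1,f(10)=1 ⇒ 4
[q^11] f(11)=1,f(1)=1 ⇒ 2
q^12  k|12↦f(k): 1:1 2:1 3:1 4:1 6:1 12:1  a_12=6
n=13: 13·1 1·13  f→[1+1]=2

4, 3, 4, 2, 6, 2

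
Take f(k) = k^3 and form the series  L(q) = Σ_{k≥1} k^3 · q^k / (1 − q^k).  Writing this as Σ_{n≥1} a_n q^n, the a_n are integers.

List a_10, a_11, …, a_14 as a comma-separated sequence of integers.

[q^10] f(1)=1,f(2)=8,f(5)=125,f(10)=1000 ⇒ 1134
[q^11] f(1)=1,f(11)=1331 ⇒ 1332
[q^12] f(1)=1,f(2)=8,f(3)=27,f(4)=64,f(6)=216,f(12)=1728 ⇒ 2044
n=13: 1·13 13·1  f→[1+2197]=2198
d|14:{14,7,2,1}  Σf=2744+343+8+1=3096

1134, 1332, 2044, 2198, 3096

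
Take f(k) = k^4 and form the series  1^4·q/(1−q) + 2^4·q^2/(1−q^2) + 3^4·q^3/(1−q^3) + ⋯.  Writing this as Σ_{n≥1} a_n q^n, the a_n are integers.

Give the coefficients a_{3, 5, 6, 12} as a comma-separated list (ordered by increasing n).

82, 626, 1394, 22386

n=3: 1·3 3·1  f→[1+81]=82
[q^5] f(5)=625,f(1)=1 ⇒ 626
[q^6] f(1)=1,f(2)=16,f(3)=81,f(6)=1296 ⇒ 1394
n=12: 12·1 6·2 4·3 3·4 2·6 1·12  f→[20736+1296+256+81+16+1]=22386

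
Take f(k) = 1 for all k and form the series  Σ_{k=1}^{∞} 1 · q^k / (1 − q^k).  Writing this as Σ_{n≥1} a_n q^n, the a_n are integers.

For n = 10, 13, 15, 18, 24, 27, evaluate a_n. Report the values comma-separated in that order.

4, 2, 4, 6, 8, 4

[q^10] f(10)=1,f(5)=1,f(2)=1,f(1)=1 ⇒ 4
[q^13] f(13)=1,f(1)=1 ⇒ 2
n=15: 1·15 3·5 5·3 15·1  f→[1+1+1+1]=4
[q^18] f(1)=1,f(2)=1,f(3)=1,f(6)=1,f(9)=1,f(18)=1 ⇒ 6
n=24: 1·24 2·12 3·8 4·6 6·4 8·3 12·2 24·1  f→[1+1+1+1+1+1+1+1]=8
q^27  k|27↦f(k): 27:1 9:1 3:1 1:1  a_27=4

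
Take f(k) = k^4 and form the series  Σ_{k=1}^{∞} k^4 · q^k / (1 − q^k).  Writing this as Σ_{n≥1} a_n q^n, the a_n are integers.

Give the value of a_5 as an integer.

n=5: 5·1 1·5  f→[625+1]=626

a_5 = 626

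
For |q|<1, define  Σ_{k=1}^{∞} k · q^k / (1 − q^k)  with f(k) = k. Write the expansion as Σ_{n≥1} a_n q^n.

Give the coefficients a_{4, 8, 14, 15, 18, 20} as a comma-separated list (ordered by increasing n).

q^4  k|4↦f(k): 1:1 2:2 4:4  a_4=7
q^8  k|8↦f(k): 1:1 2:2 4:4 8:8  a_8=15
q^14  k|14↦f(k): 14:14 7:7 2:2 1:1  a_14=24
n=15: 15·1 5·3 3·5 1·15  f→[15+5+3+1]=24
[q^18] f(1)=1,f(2)=2,f(3)=3,f(6)=6,f(9)=9,f(18)=18 ⇒ 39
d|20:{20,10,5,4,2,1}  Σf=20+10+5+4+2+1=42

7, 15, 24, 24, 39, 42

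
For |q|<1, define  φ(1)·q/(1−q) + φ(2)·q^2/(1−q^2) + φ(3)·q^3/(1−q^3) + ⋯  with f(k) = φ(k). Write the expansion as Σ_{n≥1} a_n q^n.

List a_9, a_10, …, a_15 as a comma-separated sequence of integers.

n=9: 9·1 3·3 1·9  φ→[6+2+1]=9
[q^10] φ(1)=1,φ(2)=1,φ(5)=4,φ(10)=4 ⇒ 10
d|11:{1,11}  Σφ=1+10=11
n=12: 1·12 2·6 3·4 4·3 6·2 12·1  φ→[1+1+2+2+2+4]=12
n=13: 1·13 13·1  φ→[1+12]=13
n=14: 1·14 2·7 7·2 14·1  φ→[1+1+6+6]=14
d|15:{1,3,5,15}  Σφ=1+2+4+8=15

9, 10, 11, 12, 13, 14, 15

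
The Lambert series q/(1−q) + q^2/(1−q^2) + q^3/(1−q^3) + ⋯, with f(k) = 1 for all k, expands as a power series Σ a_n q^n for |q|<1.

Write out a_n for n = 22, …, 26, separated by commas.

4, 2, 8, 3, 4

[q^22] f(22)=1,f(11)=1,f(2)=1,f(1)=1 ⇒ 4
n=23: 23·1 1·23  f→[1+1]=2
n=24: 1·24 2·12 3·8 4·6 6·4 8·3 12·2 24·1  f→[1+1+1+1+1+1+1+1]=8
q^25  k|25↦f(k): 1:1 5:1 25:1  a_25=3
d|26:{1,2,13,26}  Σf=1+1+1+1=4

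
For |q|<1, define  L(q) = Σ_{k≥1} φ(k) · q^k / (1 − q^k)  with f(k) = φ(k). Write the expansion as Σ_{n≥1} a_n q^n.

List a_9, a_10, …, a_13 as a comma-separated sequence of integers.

q^9  k|9↦φ(k): 9:6 3:2 1:1  a_9=9
n=10: 1·10 2·5 5·2 10·1  φ→[1+1+4+4]=10
d|11:{1,11}  Σφ=1+10=11
[q^12] φ(1)=1,φ(2)=1,φ(3)=2,φ(4)=2,φ(6)=2,φ(12)=4 ⇒ 12
d|13:{13,1}  Σφ=12+1=13

9, 10, 11, 12, 13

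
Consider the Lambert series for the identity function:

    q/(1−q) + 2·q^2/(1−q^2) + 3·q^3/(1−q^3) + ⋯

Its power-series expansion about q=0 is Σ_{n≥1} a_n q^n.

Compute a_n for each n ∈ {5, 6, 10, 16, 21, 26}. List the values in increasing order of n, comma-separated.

q^5  k|5↦f(k): 5:5 1:1  a_5=6
q^6  k|6↦f(k): 6:6 3:3 2:2 1:1  a_6=12
[q^10] f(10)=10,f(5)=5,f(2)=2,f(1)=1 ⇒ 18
n=16: 1·16 2·8 4·4 8·2 16·1  f→[1+2+4+8+16]=31
[q^21] f(1)=1,f(3)=3,f(7)=7,f(21)=21 ⇒ 32
d|26:{1,2,13,26}  Σf=1+2+13+26=42

6, 12, 18, 31, 32, 42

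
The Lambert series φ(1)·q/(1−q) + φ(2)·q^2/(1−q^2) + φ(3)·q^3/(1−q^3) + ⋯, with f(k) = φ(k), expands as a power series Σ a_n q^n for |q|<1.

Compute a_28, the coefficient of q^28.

q^28  k|28↦φ(k): 1:1 2:1 4:2 7:6 14:6 28:12  a_28=28

a_28 = 28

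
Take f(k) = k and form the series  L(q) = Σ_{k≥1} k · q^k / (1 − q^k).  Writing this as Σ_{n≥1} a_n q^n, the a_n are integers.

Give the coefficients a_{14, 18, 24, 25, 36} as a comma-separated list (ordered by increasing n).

24, 39, 60, 31, 91

q^14  k|14↦f(k): 1:1 2:2 7:7 14:14  a_14=24
[q^18] f(18)=18,f(9)=9,f(6)=6,f(3)=3,f(2)=2,f(1)=1 ⇒ 39
[q^24] f(1)=1,f(2)=2,f(3)=3,f(4)=4,f(6)=6,f(8)=8,f(12)=12,f(24)=24 ⇒ 60
d|25:{1,5,25}  Σf=1+5+25=31
n=36: 36·1 18·2 12·3 9·4 6·6 4·9 3·12 2·18 1·36  f→[36+18+12+9+6+4+3+2+1]=91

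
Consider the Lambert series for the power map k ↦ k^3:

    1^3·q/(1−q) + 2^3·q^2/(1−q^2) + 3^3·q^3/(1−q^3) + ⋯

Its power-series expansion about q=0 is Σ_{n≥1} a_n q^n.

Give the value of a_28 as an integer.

a_28 = 25112

d|28:{28,14,7,4,2,1}  Σf=21952+2744+343+64+8+1=25112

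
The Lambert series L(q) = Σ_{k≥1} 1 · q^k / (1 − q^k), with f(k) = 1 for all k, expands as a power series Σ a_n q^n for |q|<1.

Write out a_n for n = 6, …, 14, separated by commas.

4, 2, 4, 3, 4, 2, 6, 2, 4

n=6: 1·6 2·3 3·2 6·1  f→[1+1+1+1]=4
[q^7] f(7)=1,f(1)=1 ⇒ 2
n=8: 8·1 4·2 2·4 1·8  f→[1+1+1+1]=4
d|9:{9,3,1}  Σf=1+1+1=3
[q^10] f(10)=1,f(5)=1,f(2)=1,f(1)=1 ⇒ 4
n=11: 11·1 1·11  f→[1+1]=2
d|12:{1,2,3,4,6,12}  Σf=1+1+1+1+1+1=6
[q^13] f(13)=1,f(1)=1 ⇒ 2
[q^14] f(14)=1,f(7)=1,f(2)=1,f(1)=1 ⇒ 4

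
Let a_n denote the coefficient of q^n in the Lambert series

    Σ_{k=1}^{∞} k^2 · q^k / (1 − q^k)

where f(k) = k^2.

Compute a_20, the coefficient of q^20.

a_20 = 546

n=20: 1·20 2·10 4·5 5·4 10·2 20·1  f→[1+4+16+25+100+400]=546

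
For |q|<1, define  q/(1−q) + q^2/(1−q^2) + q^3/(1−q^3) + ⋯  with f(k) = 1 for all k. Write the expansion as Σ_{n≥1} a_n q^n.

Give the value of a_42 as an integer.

n=42: 42·1 21·2 14·3 7·6 6·7 3·14 2·21 1·42  f→[1+1+1+1+1+1+1+1]=8

a_42 = 8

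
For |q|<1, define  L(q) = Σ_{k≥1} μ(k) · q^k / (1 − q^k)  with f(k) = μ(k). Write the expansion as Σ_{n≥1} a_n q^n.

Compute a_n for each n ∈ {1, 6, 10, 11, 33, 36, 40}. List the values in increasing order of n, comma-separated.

n=1: 1·1  μ→[1]=1
n=6: 1·6 2·3 3·2 6·1  μ→[1+(-1)+(-1)+1]=0
[q^10] μ(1)=1,μ(2)=-1,μ(5)=-1,μ(10)=1 ⇒ 0
n=11: 11·1 1·11  μ→[(-1)+1]=0
n=33: 1·33 3·11 11·3 33·1  μ→[1+(-1)+(-1)+1]=0
[q^36] μ(1)=1,μ(2)=-1,μ(3)=-1,μ(4)=0,μ(6)=1,μ(9)=0,μ(12)=0,μ(18)=0,μ(36)=0 ⇒ 0
d|40:{1,2,4,5,8,10,20,40}  Σμ=1+(-1)+0+(-1)+0+1+0+0=0

1, 0, 0, 0, 0, 0, 0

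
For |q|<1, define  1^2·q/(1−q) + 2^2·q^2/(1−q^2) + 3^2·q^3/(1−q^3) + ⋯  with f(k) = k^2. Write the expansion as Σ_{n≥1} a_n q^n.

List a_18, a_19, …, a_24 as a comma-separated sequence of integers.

[q^18] f(18)=324,f(9)=81,f(6)=36,f(3)=9,f(2)=4,f(1)=1 ⇒ 455
q^19  k|19↦f(k): 19:361 1:1  a_19=362
[q^20] f(20)=400,f(10)=100,f(5)=25,f(4)=16,f(2)=4,f(1)=1 ⇒ 546
d|21:{21,7,3,1}  Σf=441+49+9+1=500
n=22: 1·22 2·11 11·2 22·1  f→[1+4+121+484]=610
n=23: 1·23 23·1  f→[1+529]=530
q^24  k|24↦f(k): 24:576 12:144 8:64 6:36 4:16 3:9 2:4 1:1  a_24=850

455, 362, 546, 500, 610, 530, 850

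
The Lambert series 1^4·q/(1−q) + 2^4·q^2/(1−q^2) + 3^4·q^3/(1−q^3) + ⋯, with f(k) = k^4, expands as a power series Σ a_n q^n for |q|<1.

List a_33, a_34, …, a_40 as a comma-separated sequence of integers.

1200644, 1419874, 1503652, 1813539, 1874162, 2215474, 2342084, 2734994

q^33  k|33↦f(k): 1:1 3:81 11:14641 33:1185921  a_33=1200644
[q^34] f(1)=1,f(2)=16,f(17)=83521,f(34)=1336336 ⇒ 1419874
n=35: 35·1 7·5 5·7 1·35  f→[1500625+2401+625+1]=1503652
[q^36] f(36)=1679616,f(18)=104976,f(12)=20736,f(9)=6561,f(6)=1296,f(4)=256,f(3)=81,f(2)=16,f(1)=1 ⇒ 1813539
[q^37] f(37)=1874161,f(1)=1 ⇒ 1874162
d|38:{38,19,2,1}  Σf=2085136+130321+16+1=2215474
n=39: 1·39 3·13 13·3 39·1  f→[1+81+28561+2313441]=2342084
n=40: 40·1 20·2 10·4 8·5 5·8 4·10 2·20 1·40  f→[2560000+160000+10000+4096+625+256+16+1]=2734994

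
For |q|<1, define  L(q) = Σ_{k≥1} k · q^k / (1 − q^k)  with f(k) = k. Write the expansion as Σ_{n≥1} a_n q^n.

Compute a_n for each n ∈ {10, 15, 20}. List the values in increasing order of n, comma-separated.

q^10  k|10↦f(k): 1:1 2:2 5:5 10:10  a_10=18
d|15:{1,3,5,15}  Σf=1+3+5+15=24
d|20:{20,10,5,4,2,1}  Σf=20+10+5+4+2+1=42

18, 24, 42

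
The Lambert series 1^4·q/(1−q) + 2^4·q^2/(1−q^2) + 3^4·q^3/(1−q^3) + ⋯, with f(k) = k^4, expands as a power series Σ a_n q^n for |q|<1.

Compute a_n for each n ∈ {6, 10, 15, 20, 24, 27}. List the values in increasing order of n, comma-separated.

q^6  k|6↦f(k): 6:1296 3:81 2:16 1:1  a_6=1394
d|10:{10,5,2,1}  Σf=10000+625+16+1=10642
[q^15] f(15)=50625,f(5)=625,f(3)=81,f(1)=1 ⇒ 51332
n=20: 20·1 10·2 5·4 4·5 2·10 1·20  f→[160000+10000+625+256+16+1]=170898
[q^24] f(1)=1,f(2)=16,f(3)=81,f(4)=256,f(6)=1296,f(8)=4096,f(12)=20736,f(24)=331776 ⇒ 358258
q^27  k|27↦f(k): 27:531441 9:6561 3:81 1:1  a_27=538084

1394, 10642, 51332, 170898, 358258, 538084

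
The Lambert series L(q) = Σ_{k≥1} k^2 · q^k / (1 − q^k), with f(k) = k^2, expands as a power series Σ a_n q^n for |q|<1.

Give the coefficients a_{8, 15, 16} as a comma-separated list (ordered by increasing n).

85, 260, 341

n=8: 1·8 2·4 4·2 8·1  f→[1+4+16+64]=85
d|15:{1,3,5,15}  Σf=1+9+25+225=260
n=16: 16·1 8·2 4·4 2·8 1·16  f→[256+64+16+4+1]=341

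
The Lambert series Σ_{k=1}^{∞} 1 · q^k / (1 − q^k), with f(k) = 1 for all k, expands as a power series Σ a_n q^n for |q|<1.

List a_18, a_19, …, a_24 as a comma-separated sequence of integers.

[q^18] f(1)=1,f(2)=1,f(3)=1,f(6)=1,f(9)=1,f(18)=1 ⇒ 6
d|19:{19,1}  Σf=1+1=2
n=20: 1·20 2·10 4·5 5·4 10·2 20·1  f→[1+1+1+1+1+1]=6
d|21:{21,7,3,1}  Σf=1+1+1+1=4
n=22: 22·1 11·2 2·11 1·22  f→[1+1+1+1]=4
n=23: 1·23 23·1  f→[1+1]=2
d|24:{24,12,8,6,4,3,2,1}  Σf=1+1+1+1+1+1+1+1=8

6, 2, 6, 4, 4, 2, 8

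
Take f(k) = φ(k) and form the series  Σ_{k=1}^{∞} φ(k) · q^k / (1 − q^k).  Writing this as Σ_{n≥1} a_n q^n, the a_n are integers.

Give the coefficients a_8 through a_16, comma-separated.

q^8  k|8↦φ(k): 8:4 4:2 2:1 1:1  a_8=8
n=9: 9·1 3·3 1·9  φ→[6+2+1]=9
q^10  k|10↦φ(k): 1:1 2:1 5:4 10:4  a_10=10
n=11: 1·11 11·1  φ→[1+10]=11
n=12: 1·12 2·6 3·4 4·3 6·2 12·1  φ→[1+1+2+2+2+4]=12
d|13:{13,1}  Σφ=12+1=13
d|14:{1,2,7,14}  Σφ=1+1+6+6=14
n=15: 15·1 5·3 3·5 1·15  φ→[8+4+2+1]=15
[q^16] φ(1)=1,φ(2)=1,φ(4)=2,φ(8)=4,φ(16)=8 ⇒ 16

8, 9, 10, 11, 12, 13, 14, 15, 16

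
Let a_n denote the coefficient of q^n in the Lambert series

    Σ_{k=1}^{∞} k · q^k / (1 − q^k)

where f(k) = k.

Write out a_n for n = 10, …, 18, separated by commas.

18, 12, 28, 14, 24, 24, 31, 18, 39

n=10: 1·10 2·5 5·2 10·1  f→[1+2+5+10]=18
d|11:{11,1}  Σf=11+1=12
n=12: 1·12 2·6 3·4 4·3 6·2 12·1  f→[1+2+3+4+6+12]=28
q^13  k|13↦f(k): 13:13 1:1  a_13=14
d|14:{14,7,2,1}  Σf=14+7+2+1=24
d|15:{1,3,5,15}  Σf=1+3+5+15=24
q^16  k|16↦f(k): 16:16 8:8 4:4 2:2 1:1  a_16=31
[q^17] f(17)=17,f(1)=1 ⇒ 18
n=18: 18·1 9·2 6·3 3·6 2·9 1·18  f→[18+9+6+3+2+1]=39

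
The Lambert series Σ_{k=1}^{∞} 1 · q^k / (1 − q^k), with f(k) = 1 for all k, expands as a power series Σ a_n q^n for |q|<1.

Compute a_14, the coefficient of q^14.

[q^14] f(1)=1,f(2)=1,f(7)=1,f(14)=1 ⇒ 4

a_14 = 4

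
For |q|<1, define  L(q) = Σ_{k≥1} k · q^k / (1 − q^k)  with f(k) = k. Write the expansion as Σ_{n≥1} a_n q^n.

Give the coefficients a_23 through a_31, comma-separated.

n=23: 23·1 1·23  f→[23+1]=24
d|24:{24,12,8,6,4,3,2,1}  Σf=24+12+8+6+4+3+2+1=60
[q^25] f(1)=1,f(5)=5,f(25)=25 ⇒ 31
d|26:{1,2,13,26}  Σf=1+2+13+26=42
n=27: 27·1 9·3 3·9 1·27  f→[27+9+3+1]=40
[q^28] f(1)=1,f(2)=2,f(4)=4,f(7)=7,f(14)=14,f(28)=28 ⇒ 56
[q^29] f(1)=1,f(29)=29 ⇒ 30
q^30  k|30↦f(k): 1:1 2:2 3:3 5:5 6:6 10:10 15:15 30:30  a_30=72
d|31:{1,31}  Σf=1+31=32

24, 60, 31, 42, 40, 56, 30, 72, 32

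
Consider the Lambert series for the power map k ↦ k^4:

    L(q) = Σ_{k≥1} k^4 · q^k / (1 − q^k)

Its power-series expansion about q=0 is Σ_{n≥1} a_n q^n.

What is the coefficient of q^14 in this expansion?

a_14 = 40834

d|14:{14,7,2,1}  Σf=38416+2401+16+1=40834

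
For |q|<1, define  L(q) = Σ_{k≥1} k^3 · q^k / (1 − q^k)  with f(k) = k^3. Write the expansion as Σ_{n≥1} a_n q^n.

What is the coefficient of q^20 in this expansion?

a_20 = 9198

d|20:{1,2,4,5,10,20}  Σf=1+8+64+125+1000+8000=9198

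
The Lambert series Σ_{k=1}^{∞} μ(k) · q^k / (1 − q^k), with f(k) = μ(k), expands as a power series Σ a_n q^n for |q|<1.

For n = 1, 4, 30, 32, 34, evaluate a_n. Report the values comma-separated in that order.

[q^1] μ(1)=1 ⇒ 1
q^4  k|4↦μ(k): 4:0 2:-1 1:1  a_4=0
q^30  k|30↦μ(k): 30:-1 15:1 10:1 6:1 5:-1 3:-1 2:-1 1:1  a_30=0
d|32:{1,2,4,8,16,32}  Σμ=1+(-1)+0+0+0+0=0
d|34:{34,17,2,1}  Σμ=1+(-1)+(-1)+1=0

1, 0, 0, 0, 0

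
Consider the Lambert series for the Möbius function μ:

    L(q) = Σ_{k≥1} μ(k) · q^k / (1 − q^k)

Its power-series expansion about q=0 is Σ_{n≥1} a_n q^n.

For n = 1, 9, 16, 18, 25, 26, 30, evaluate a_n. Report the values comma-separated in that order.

n=1: 1·1  μ→[1]=1
q^9  k|9↦μ(k): 1:1 3:-1 9:0  a_9=0
q^16  k|16↦μ(k): 16:0 8:0 4:0 2:-1 1:1  a_16=0
n=18: 1·18 2·9 3·6 6·3 9·2 18·1  μ→[1+(-1)+(-1)+1+0+0]=0
[q^25] μ(1)=1,μ(5)=-1,μ(25)=0 ⇒ 0
d|26:{1,2,13,26}  Σμ=1+(-1)+(-1)+1=0
d|30:{1,2,3,5,6,10,15,30}  Σμ=1+(-1)+(-1)+(-1)+1+1+1+(-1)=0

1, 0, 0, 0, 0, 0, 0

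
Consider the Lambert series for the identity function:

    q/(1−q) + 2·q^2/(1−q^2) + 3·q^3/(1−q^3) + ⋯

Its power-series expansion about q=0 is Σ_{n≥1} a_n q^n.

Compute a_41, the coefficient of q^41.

a_41 = 42

d|41:{41,1}  Σf=41+1=42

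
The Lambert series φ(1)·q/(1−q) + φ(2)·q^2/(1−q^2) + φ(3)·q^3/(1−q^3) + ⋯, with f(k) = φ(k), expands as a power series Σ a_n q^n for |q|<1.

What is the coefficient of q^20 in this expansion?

n=20: 20·1 10·2 5·4 4·5 2·10 1·20  φ→[8+4+4+2+1+1]=20

a_20 = 20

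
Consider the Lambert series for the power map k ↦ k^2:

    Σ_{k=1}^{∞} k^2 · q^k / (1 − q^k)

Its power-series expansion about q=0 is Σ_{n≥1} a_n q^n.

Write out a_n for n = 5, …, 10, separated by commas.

26, 50, 50, 85, 91, 130

d|5:{1,5}  Σf=1+25=26
n=6: 1·6 2·3 3·2 6·1  f→[1+4+9+36]=50
[q^7] f(1)=1,f(7)=49 ⇒ 50
d|8:{1,2,4,8}  Σf=1+4+16+64=85
q^9  k|9↦f(k): 9:81 3:9 1:1  a_9=91
n=10: 10·1 5·2 2·5 1·10  f→[100+25+4+1]=130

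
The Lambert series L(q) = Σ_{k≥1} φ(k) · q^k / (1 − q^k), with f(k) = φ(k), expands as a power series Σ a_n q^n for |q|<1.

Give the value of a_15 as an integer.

q^15  k|15↦φ(k): 1:1 3:2 5:4 15:8  a_15=15

a_15 = 15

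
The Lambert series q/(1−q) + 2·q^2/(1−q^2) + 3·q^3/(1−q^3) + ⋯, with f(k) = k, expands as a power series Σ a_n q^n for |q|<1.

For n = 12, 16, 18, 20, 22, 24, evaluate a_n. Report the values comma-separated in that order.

28, 31, 39, 42, 36, 60

q^12  k|12↦f(k): 1:1 2:2 3:3 4:4 6:6 12:12  a_12=28
d|16:{16,8,4,2,1}  Σf=16+8+4+2+1=31
[q^18] f(18)=18,f(9)=9,f(6)=6,f(3)=3,f(2)=2,f(1)=1 ⇒ 39
n=20: 1·20 2·10 4·5 5·4 10·2 20·1  f→[1+2+4+5+10+20]=42
q^22  k|22↦f(k): 1:1 2:2 11:11 22:22  a_22=36
n=24: 1·24 2·12 3·8 4·6 6·4 8·3 12·2 24·1  f→[1+2+3+4+6+8+12+24]=60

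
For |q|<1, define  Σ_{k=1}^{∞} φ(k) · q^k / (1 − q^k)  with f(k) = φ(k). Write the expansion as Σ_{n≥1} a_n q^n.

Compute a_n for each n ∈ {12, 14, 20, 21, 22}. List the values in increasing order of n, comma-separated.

q^12  k|12↦φ(k): 12:4 6:2 4:2 3:2 2:1 1:1  a_12=12
n=14: 14·1 7·2 2·7 1·14  φ→[6+6+1+1]=14
q^20  k|20↦φ(k): 20:8 10:4 5:4 4:2 2:1 1:1  a_20=20
[q^21] φ(21)=12,φ(7)=6,φ(3)=2,φ(1)=1 ⇒ 21
d|22:{1,2,11,22}  Σφ=1+1+10+10=22

12, 14, 20, 21, 22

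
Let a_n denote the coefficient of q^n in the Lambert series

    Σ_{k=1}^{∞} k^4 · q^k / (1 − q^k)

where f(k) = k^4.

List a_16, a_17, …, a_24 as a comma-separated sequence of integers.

69905, 83522, 112931, 130322, 170898, 196964, 248914, 279842, 358258

[q^16] f(1)=1,f(2)=16,f(4)=256,f(8)=4096,f(16)=65536 ⇒ 69905
d|17:{1,17}  Σf=1+83521=83522
[q^18] f(1)=1,f(2)=16,f(3)=81,f(6)=1296,f(9)=6561,f(18)=104976 ⇒ 112931
q^19  k|19↦f(k): 1:1 19:130321  a_19=130322
[q^20] f(1)=1,f(2)=16,f(4)=256,f(5)=625,f(10)=10000,f(20)=160000 ⇒ 170898
q^21  k|21↦f(k): 1:1 3:81 7:2401 21:194481  a_21=196964
[q^22] f(1)=1,f(2)=16,f(11)=14641,f(22)=234256 ⇒ 248914
d|23:{23,1}  Σf=279841+1=279842
d|24:{1,2,3,4,6,8,12,24}  Σf=1+16+81+256+1296+4096+20736+331776=358258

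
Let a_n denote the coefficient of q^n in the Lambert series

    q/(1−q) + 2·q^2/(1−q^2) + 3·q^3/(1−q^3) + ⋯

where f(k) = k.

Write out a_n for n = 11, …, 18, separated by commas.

12, 28, 14, 24, 24, 31, 18, 39

n=11: 11·1 1·11  f→[11+1]=12
n=12: 1·12 2·6 3·4 4·3 6·2 12·1  f→[1+2+3+4+6+12]=28
n=13: 1·13 13·1  f→[1+13]=14
[q^14] f(1)=1,f(2)=2,f(7)=7,f(14)=14 ⇒ 24
[q^15] f(1)=1,f(3)=3,f(5)=5,f(15)=15 ⇒ 24
n=16: 1·16 2·8 4·4 8·2 16·1  f→[1+2+4+8+16]=31
n=17: 17·1 1·17  f→[17+1]=18
q^18  k|18↦f(k): 18:18 9:9 6:6 3:3 2:2 1:1  a_18=39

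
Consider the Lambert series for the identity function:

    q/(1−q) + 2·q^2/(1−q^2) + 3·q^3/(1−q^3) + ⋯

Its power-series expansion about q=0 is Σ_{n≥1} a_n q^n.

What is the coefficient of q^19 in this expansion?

d|19:{1,19}  Σf=1+19=20

a_19 = 20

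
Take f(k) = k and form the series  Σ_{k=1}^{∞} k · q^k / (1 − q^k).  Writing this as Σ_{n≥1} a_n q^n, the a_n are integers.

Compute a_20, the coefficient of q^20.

q^20  k|20↦f(k): 20:20 10:10 5:5 4:4 2:2 1:1  a_20=42

a_20 = 42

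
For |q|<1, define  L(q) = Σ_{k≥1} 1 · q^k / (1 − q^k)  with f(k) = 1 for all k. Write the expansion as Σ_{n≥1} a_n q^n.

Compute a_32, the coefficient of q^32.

a_32 = 6

d|32:{32,16,8,4,2,1}  Σf=1+1+1+1+1+1=6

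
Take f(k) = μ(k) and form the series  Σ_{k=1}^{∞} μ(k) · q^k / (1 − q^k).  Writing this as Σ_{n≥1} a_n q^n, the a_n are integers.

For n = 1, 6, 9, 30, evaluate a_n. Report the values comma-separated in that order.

1, 0, 0, 0

d|1:{1}  Σμ=1=1
[q^6] μ(6)=1,μ(3)=-1,μ(2)=-1,μ(1)=1 ⇒ 0
n=9: 1·9 3·3 9·1  μ→[1+(-1)+0]=0
n=30: 1·30 2·15 3·10 5·6 6·5 10·3 15·2 30·1  μ→[1+(-1)+(-1)+(-1)+1+1+1+(-1)]=0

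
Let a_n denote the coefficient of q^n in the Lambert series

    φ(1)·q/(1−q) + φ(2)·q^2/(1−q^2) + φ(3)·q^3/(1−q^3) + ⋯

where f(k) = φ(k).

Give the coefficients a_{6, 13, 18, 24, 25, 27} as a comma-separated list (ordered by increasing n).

[q^6] φ(1)=1,φ(2)=1,φ(3)=2,φ(6)=2 ⇒ 6
[q^13] φ(13)=12,φ(1)=1 ⇒ 13
n=18: 1·18 2·9 3·6 6·3 9·2 18·1  φ→[1+1+2+2+6+6]=18
n=24: 24·1 12·2 8·3 6·4 4·6 3·8 2·12 1·24  φ→[8+4+4+2+2+2+1+1]=24
q^25  k|25↦φ(k): 25:20 5:4 1:1  a_25=25
[q^27] φ(1)=1,φ(3)=2,φ(9)=6,φ(27)=18 ⇒ 27

6, 13, 18, 24, 25, 27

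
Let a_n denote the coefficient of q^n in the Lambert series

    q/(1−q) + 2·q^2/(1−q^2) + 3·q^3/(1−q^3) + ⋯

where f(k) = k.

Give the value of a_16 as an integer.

n=16: 16·1 8·2 4·4 2·8 1·16  f→[16+8+4+2+1]=31

a_16 = 31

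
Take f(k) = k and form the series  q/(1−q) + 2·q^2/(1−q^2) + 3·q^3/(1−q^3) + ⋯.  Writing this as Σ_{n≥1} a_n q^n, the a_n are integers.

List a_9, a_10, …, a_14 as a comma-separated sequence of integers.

d|9:{9,3,1}  Σf=9+3+1=13
q^10  k|10↦f(k): 10:10 5:5 2:2 1:1  a_10=18
q^11  k|11↦f(k): 1:1 11:11  a_11=12
n=12: 12·1 6·2 4·3 3·4 2·6 1·12  f→[12+6+4+3+2+1]=28
q^13  k|13↦f(k): 1:1 13:13  a_13=14
d|14:{14,7,2,1}  Σf=14+7+2+1=24

13, 18, 12, 28, 14, 24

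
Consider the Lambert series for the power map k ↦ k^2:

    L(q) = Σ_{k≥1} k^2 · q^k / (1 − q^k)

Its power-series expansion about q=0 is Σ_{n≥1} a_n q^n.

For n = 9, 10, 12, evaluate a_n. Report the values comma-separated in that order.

91, 130, 210

q^9  k|9↦f(k): 9:81 3:9 1:1  a_9=91
d|10:{1,2,5,10}  Σf=1+4+25+100=130
n=12: 1·12 2·6 3·4 4·3 6·2 12·1  f→[1+4+9+16+36+144]=210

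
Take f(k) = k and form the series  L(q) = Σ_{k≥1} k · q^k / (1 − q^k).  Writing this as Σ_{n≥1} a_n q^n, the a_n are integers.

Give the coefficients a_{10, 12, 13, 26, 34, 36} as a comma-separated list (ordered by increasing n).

[q^10] f(1)=1,f(2)=2,f(5)=5,f(10)=10 ⇒ 18
q^12  k|12↦f(k): 12:12 6:6 4:4 3:3 2:2 1:1  a_12=28
q^13  k|13↦f(k): 13:13 1:1  a_13=14
q^26  k|26↦f(k): 1:1 2:2 13:13 26:26  a_26=42
[q^34] f(1)=1,f(2)=2,f(17)=17,f(34)=34 ⇒ 54
q^36  k|36↦f(k): 1:1 2:2 3:3 4:4 6:6 9:9 12:12 18:18 36:36  a_36=91

18, 28, 14, 42, 54, 91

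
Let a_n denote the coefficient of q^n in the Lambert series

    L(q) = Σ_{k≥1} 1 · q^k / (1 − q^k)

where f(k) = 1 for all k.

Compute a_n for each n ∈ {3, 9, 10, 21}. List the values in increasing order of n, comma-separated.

2, 3, 4, 4

n=3: 3·1 1·3  f→[1+1]=2
n=9: 9·1 3·3 1·9  f→[1+1+1]=3
d|10:{1,2,5,10}  Σf=1+1+1+1=4
[q^21] f(21)=1,f(7)=1,f(3)=1,f(1)=1 ⇒ 4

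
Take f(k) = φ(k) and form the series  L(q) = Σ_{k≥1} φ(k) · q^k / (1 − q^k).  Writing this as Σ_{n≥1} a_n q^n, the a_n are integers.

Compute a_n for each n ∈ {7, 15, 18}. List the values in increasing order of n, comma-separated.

d|7:{7,1}  Σφ=6+1=7
[q^15] φ(1)=1,φ(3)=2,φ(5)=4,φ(15)=8 ⇒ 15
q^18  k|18↦φ(k): 18:6 9:6 6:2 3:2 2:1 1:1  a_18=18

7, 15, 18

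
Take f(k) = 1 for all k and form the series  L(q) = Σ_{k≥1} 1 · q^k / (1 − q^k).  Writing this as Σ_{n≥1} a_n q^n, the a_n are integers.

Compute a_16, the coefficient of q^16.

a_16 = 5

d|16:{1,2,4,8,16}  Σf=1+1+1+1+1=5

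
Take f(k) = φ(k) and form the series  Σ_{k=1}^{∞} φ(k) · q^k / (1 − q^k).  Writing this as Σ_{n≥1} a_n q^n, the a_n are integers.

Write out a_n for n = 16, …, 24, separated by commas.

[q^16] φ(16)=8,φ(8)=4,φ(4)=2,φ(2)=1,φ(1)=1 ⇒ 16
d|17:{1,17}  Σφ=1+16=17
[q^18] φ(18)=6,φ(9)=6,φ(6)=2,φ(3)=2,φ(2)=1,φ(1)=1 ⇒ 18
q^19  k|19↦φ(k): 19:18 1:1  a_19=19
d|20:{1,2,4,5,10,20}  Σφ=1+1+2+4+4+8=20
q^21  k|21↦φ(k): 1:1 3:2 7:6 21:12  a_21=21
[q^22] φ(22)=10,φ(11)=10,φ(2)=1,φ(1)=1 ⇒ 22
[q^23] φ(1)=1,φ(23)=22 ⇒ 23
d|24:{24,12,8,6,4,3,2,1}  Σφ=8+4+4+2+2+2+1+1=24

16, 17, 18, 19, 20, 21, 22, 23, 24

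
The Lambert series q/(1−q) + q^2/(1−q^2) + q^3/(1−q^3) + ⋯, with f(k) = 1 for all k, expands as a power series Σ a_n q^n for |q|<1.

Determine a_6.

a_6 = 4

[q^6] f(6)=1,f(3)=1,f(2)=1,f(1)=1 ⇒ 4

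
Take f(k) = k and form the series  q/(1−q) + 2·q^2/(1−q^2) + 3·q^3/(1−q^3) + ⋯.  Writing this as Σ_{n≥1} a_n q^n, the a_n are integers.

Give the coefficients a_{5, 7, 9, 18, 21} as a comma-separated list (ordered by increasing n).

q^5  k|5↦f(k): 1:1 5:5  a_5=6
[q^7] f(1)=1,f(7)=7 ⇒ 8
n=9: 9·1 3·3 1·9  f→[9+3+1]=13
[q^18] f(1)=1,f(2)=2,f(3)=3,f(6)=6,f(9)=9,f(18)=18 ⇒ 39
q^21  k|21↦f(k): 21:21 7:7 3:3 1:1  a_21=32

6, 8, 13, 39, 32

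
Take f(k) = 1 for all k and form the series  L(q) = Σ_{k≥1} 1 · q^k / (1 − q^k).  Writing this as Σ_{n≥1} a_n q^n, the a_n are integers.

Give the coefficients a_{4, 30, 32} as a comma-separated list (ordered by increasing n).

n=4: 1·4 2·2 4·1  f→[1+1+1]=3
[q^30] f(1)=1,f(2)=1,f(3)=1,f(5)=1,f(6)=1,f(10)=1,f(15)=1,f(30)=1 ⇒ 8
n=32: 32·1 16·2 8·4 4·8 2·16 1·32  f→[1+1+1+1+1+1]=6

3, 8, 6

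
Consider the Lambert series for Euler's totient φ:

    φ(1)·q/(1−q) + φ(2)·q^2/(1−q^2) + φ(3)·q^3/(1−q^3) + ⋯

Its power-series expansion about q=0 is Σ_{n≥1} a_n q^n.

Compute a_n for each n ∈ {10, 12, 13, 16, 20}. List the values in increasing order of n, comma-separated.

[q^10] φ(10)=4,φ(5)=4,φ(2)=1,φ(1)=1 ⇒ 10
[q^12] φ(1)=1,φ(2)=1,φ(3)=2,φ(4)=2,φ(6)=2,φ(12)=4 ⇒ 12
d|13:{13,1}  Σφ=12+1=13
n=16: 1·16 2·8 4·4 8·2 16·1  φ→[1+1+2+4+8]=16
q^20  k|20↦φ(k): 1:1 2:1 4:2 5:4 10:4 20:8  a_20=20

10, 12, 13, 16, 20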